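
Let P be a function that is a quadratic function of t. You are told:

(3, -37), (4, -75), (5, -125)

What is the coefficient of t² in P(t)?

Write P(t) = at² + bt + c; the 3 given values yield a linear system in the 3 coefficients.
Solving, P(t) = -6t² + 4t + 5.
The coefficient of t² is -6.

-6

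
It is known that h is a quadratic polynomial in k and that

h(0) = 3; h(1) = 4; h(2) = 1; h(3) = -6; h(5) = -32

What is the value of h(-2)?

-11

Write h(k) = ak² + bk + c; the 5 given values yield a linear system in the 3 coefficients.
Solving, h(k) = -2k² + 3k + 3.
Then h(-2) = -11.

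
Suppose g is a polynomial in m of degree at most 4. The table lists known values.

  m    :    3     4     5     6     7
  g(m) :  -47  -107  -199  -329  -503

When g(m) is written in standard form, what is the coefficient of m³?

-1

First differences: -60, -92, -130, -174. Second differences: -32, -38, -44. Third differences: -6, -6.
Level-3 differences are constant, so g has degree 3.
Fitting a degree-3 polynomial gives g(m) = -m³ - 4m² + 5m + 1.
The coefficient of m³ is -1.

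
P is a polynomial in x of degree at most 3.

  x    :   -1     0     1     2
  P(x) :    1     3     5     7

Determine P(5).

Write P(x) = ax³ + bx² + cx + d; the 4 given values yield a linear system in the 4 coefficients.
Solving, the top 2 coefficients vanish, and P(x) = 2x + 3.
Then P(5) = 13.

13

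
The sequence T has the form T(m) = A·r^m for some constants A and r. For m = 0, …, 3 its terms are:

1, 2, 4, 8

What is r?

2

Consecutive ratio: 2/1 = 2, and 4/2 = 2, so r = 2.
Then A·2^0 = 1 gives A = 1, and T(m) = 1·2^m.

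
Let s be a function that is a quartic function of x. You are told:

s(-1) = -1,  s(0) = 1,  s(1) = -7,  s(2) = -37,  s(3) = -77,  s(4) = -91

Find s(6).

223

First differences: 2, -8, -30, -40, -14. Second differences: -10, -22, -10, 26. Third differences: -12, 12, 36. Fourth differences: 24, 24.
Level-4 differences are constant, so s has degree 4.
Fitting a degree-4 polynomial gives s(x) = x^4 - 4x³ - 6x² + x + 1.
Then s(6) = 223.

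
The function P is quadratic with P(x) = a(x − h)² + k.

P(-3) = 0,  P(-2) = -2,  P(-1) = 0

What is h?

-2

First differences -2, 2; second difference 4 = 2a, so a = 2.
Expanding, the x-coefficient is −2ah = -4h; matching it to the data gives h = -2, and then k = -2.
So P(x) = 2(x + 2)² − 2.
Hence h = -2.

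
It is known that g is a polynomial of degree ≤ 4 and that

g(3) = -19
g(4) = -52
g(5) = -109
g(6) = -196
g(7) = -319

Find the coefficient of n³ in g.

Write g(n) = an^4 + bn³ + cn² + dn + e; the 5 given values yield a linear system in the 5 coefficients.
Solving, the leading coefficient vanishes, and g(n) = -n³ + 4n - 4.
The coefficient of n³ is -1.

-1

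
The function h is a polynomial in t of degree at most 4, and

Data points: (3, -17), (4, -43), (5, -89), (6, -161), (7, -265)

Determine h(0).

1

First differences: -26, -46, -72, -104. Second differences: -20, -26, -32. Third differences: -6, -6.
Level-3 differences are constant, so h has degree 3.
Fitting a degree-3 polynomial gives h(t) = -t³ + 2t² - 3t + 1.
Then h(0) = 1.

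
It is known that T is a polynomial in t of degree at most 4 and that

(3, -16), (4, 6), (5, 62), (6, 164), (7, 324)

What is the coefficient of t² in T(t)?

First differences: 22, 56, 102, 160. Second differences: 34, 46, 58. Third differences: 12, 12.
Level-3 differences are constant, so T has degree 3.
Fitting a degree-3 polynomial gives T(t) = 2t³ - 7t² - 3t + 2.
The coefficient of t² is -7.

-7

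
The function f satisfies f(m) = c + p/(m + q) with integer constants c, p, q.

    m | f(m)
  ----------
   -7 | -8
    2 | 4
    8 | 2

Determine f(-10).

(f(m) − c)(m + q) = p for each data point; the three points give a linear system in c and q, then p follows.
Solving: c = 0, q = 4, p = 24, so f(m) = 24/(m + 4).
Then f(-10) = 0 + 24/(-6) = -4.

-4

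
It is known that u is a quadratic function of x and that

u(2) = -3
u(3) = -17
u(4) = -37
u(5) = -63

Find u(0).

7

Write u(x) = ax² + bx + c; the 4 given values yield a linear system in the 3 coefficients.
Solving, u(x) = -3x² + x + 7.
Then u(0) = 7.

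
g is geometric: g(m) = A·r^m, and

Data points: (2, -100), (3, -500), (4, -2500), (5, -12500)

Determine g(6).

-62500

Consecutive ratio: -500/(-100) = 5, and -2500/(-500) = 5, so r = 5.
Then A·5^2 = -100 gives A = -4, and g(m) = -4·5^m.
g(6) = -4·5^6 = -62500.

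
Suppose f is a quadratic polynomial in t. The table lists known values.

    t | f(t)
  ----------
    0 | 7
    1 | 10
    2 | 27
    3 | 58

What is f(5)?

Write f(t) = at² + bt + c; the 4 given values yield a linear system in the 3 coefficients.
Solving, f(t) = 7t² - 4t + 7.
Then f(5) = 162.

162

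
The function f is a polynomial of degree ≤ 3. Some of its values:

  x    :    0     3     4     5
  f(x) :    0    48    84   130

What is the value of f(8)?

Write f(x) = ax³ + bx² + cx + d; the 4 given values yield a linear system in the 4 coefficients.
Solving, the leading coefficient vanishes, and f(x) = 5x² + x.
Then f(8) = 328.

328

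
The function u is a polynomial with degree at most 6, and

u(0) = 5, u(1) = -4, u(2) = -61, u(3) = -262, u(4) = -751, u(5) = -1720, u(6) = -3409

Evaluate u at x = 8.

-10147

Write u(x) = ax^6 + bx^5 + cx^4 + dx³ + ex² + px + q; the 7 given values yield a linear system in the 7 coefficients.
Solving, the top 2 coefficients vanish, and u(x) = -2x^4 - 4x³ + 2x² - 5x + 5.
Then u(8) = -10147.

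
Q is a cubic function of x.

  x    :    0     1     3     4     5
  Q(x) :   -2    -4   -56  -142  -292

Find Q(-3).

Write Q(x) = ax³ + bx² + cx + d; the 5 given values yield a linear system in the 4 coefficients.
Solving, Q(x) = -3x³ + 4x² - 3x - 2.
Then Q(-3) = 124.

124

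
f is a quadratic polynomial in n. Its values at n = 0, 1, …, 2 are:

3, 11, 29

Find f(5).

Write f(n) = an² + bn + c; the 3 given values yield a linear system in the 3 coefficients.
Solving, f(n) = 5n² + 3n + 3.
Then f(5) = 143.

143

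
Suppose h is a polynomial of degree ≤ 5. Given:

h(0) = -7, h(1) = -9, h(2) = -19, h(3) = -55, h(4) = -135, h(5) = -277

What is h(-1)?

5

First differences: -2, -10, -36, -80, -142. Second differences: -8, -26, -44, -62. Third differences: -18, -18, -18.
Level-3 differences are constant, so h has degree 3.
Fitting a degree-3 polynomial gives h(k) = -3k³ + 5k² - 4k - 7.
Then h(-1) = 5.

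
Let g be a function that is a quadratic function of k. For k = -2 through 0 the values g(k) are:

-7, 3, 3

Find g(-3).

-27

Write g(k) = ak² + bk + c; the 3 given values yield a linear system in the 3 coefficients.
Solving, g(k) = -5k² - 5k + 3.
Then g(-3) = -27.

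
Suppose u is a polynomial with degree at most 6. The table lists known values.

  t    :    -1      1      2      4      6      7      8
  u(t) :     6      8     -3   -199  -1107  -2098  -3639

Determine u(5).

-516

Write u(t) = at^6 + bt^5 + ct^4 + dt³ + et² + pt + q; the 7 given values yield a linear system in the 7 coefficients.
Solving, the top 2 coefficients vanish, and u(t) = -t^4 + t³ - t² + 9.
Then u(5) = -516.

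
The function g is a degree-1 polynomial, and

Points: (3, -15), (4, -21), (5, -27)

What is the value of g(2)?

-9

First differences: -6, -6.
Level-1 differences are constant, so g has degree 1.
Fitting a degree-1 polynomial gives g(x) = -6x + 3.
Then g(2) = -9.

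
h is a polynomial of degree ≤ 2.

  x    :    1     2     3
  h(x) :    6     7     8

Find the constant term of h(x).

First differences: 1, 1.
Level-1 differences are constant, so h has degree 1.
Fitting a degree-1 polynomial gives h(x) = x + 5.
The constant term is h(0) = 5.

5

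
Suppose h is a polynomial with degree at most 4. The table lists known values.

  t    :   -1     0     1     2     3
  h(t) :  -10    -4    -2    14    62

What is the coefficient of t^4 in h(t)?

0

First differences: 6, 2, 16, 48. Second differences: -4, 14, 32. Third differences: 18, 18.
Level-3 differences are constant, so h has degree 3.
Fitting a degree-3 polynomial gives h(t) = 3t³ - 2t² + t - 4.
The coefficient of t^4 is 0.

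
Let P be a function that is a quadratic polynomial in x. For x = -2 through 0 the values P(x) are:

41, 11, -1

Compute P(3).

71

Write P(x) = ax² + bx + c; the 3 given values yield a linear system in the 3 coefficients.
Solving, P(x) = 9x² - 3x - 1.
Then P(3) = 71.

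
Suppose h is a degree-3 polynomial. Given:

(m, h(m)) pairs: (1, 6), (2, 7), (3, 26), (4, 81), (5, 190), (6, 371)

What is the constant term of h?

5

Write h(m) = am³ + bm² + cm + d; the 6 given values yield a linear system in the 4 coefficients.
Solving, h(m) = 3m³ - 9m² + 7m + 5.
The constant term is h(0) = 5.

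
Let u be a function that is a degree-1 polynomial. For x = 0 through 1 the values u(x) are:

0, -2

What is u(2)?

Write u(x) = ax + b; the 2 given values yield a linear system in the 2 coefficients.
Solving, u(x) = -2x.
Then u(2) = -4.

-4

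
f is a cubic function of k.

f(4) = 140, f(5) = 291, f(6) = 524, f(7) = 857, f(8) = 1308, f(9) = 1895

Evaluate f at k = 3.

First differences: 151, 233, 333, 451, 587. Second differences: 82, 100, 118, 136. Third differences: 18, 18, 18.
Level-3 differences are constant, so f has degree 3.
Fitting a degree-3 polynomial gives f(k) = 3k³ - 4k² + 4k - 4.
Then f(3) = 53.

53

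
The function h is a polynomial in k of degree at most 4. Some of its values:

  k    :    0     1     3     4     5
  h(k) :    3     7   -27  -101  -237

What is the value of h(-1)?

9

Write h(k) = ak^4 + bk³ + ck² + dk + e; the 5 given values yield a linear system in the 5 coefficients.
Solving, the leading coefficient vanishes, and h(k) = -3k³ + 5k² + 2k + 3.
Then h(-1) = 9.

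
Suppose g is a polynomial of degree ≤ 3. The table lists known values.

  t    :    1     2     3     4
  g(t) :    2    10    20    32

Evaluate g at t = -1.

-8

First differences: 8, 10, 12. Second differences: 2, 2.
Level-2 differences are constant, so g has degree 2.
Fitting a degree-2 polynomial gives g(t) = t² + 5t - 4.
Then g(-1) = -8.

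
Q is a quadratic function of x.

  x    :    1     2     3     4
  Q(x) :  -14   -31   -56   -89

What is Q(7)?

First differences: -17, -25, -33. Second differences: -8, -8.
Level-2 differences are constant, so Q has degree 2.
Fitting a degree-2 polynomial gives Q(x) = -4x² - 5x - 5.
Then Q(7) = -236.

-236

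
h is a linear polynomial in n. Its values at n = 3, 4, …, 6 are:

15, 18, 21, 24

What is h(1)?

9

First differences: 3, 3, 3.
Level-1 differences are constant, so h has degree 1.
Fitting a degree-1 polynomial gives h(n) = 3n + 6.
Then h(1) = 9.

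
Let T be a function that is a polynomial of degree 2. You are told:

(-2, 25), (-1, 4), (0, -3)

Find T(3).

Write T(x) = ax² + bx + c; the 3 given values yield a linear system in the 3 coefficients.
Solving, T(x) = 7x² - 3.
Then T(3) = 60.

60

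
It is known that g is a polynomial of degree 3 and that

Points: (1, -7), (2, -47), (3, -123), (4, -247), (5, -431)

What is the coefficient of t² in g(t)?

Write g(t) = at³ + bt² + ct + d; the 5 given values yield a linear system in the 4 coefficients.
Solving, g(t) = -2t³ - 6t² - 8t + 9.
The coefficient of t² is -6.

-6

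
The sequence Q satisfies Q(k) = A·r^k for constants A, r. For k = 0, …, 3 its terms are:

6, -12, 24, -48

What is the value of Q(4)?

96

Consecutive ratio: -12/6 = -2, and 24/(-12) = -2, so r = -2.
Then A·(-2)^0 = 6 gives A = 6, and Q(k) = 6·(-2)^k.
Q(4) = 6·(-2)^4 = 96.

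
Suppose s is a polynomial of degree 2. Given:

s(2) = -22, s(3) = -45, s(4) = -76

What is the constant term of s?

Write s(t) = at² + bt + c; the 3 given values yield a linear system in the 3 coefficients.
Solving, s(t) = -4t² - 3t.
The constant term is s(0) = 0.

0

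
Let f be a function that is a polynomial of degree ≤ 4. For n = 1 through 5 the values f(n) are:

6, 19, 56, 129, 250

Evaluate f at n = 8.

1021

First differences: 13, 37, 73, 121. Second differences: 24, 36, 48. Third differences: 12, 12.
Level-3 differences are constant, so f has degree 3.
Fitting a degree-3 polynomial gives f(n) = 2n³ - n + 5.
Then f(8) = 1021.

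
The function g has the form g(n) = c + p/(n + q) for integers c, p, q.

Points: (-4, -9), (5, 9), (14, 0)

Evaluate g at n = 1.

-39

(g(n) − c)(n + q) = p for each data point; the three points give a linear system in c and q, then p follows.
Solving: c = -3, q = -2, p = 36, so g(n) = -3 + 36/(n − 2).
Then g(1) = -3 + 36/(-1) = -39.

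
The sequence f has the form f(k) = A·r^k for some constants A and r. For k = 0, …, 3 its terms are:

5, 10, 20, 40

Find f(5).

160

Consecutive ratio: 10/5 = 2, and 20/10 = 2, so r = 2.
Then A·2^0 = 5 gives A = 5, and f(k) = 5·2^k.
f(5) = 5·2^5 = 160.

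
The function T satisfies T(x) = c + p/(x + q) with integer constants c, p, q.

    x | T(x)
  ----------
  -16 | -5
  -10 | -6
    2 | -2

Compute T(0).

(T(x) − c)(x + q) = p for each data point; the three points give a linear system in c and q, then p follows.
Solving: c = -4, q = 4, p = 12, so T(x) = -4 + 12/(x + 4).
Then T(0) = -4 + 12/4 = -1.

-1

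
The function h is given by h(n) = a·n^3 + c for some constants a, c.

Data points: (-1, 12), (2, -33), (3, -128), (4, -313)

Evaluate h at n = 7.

-1708

From h(-1) = 12 and h(2) = -33: -1a + c = 12 and 8a + c = -33.
Subtracting: 9a = -45, so a = -5; then c = 12 − (-5)·(-1) = 7.
So h(n) = -5n³ + 7, and h(7) = -1708.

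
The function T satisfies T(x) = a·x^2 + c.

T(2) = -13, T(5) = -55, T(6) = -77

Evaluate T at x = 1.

-7

From T(2) = -13 and T(5) = -55: 4a + c = -13 and 25a + c = -55.
Subtracting: 21a = -42, so a = -2; then c = -13 − (-2)·4 = -5.
So T(x) = -2x² − 5, and T(1) = -7.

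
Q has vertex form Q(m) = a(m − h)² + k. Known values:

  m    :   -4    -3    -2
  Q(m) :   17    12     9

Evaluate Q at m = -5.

First differences -5, -3; second difference 2 = 2a, so a = 1.
Expanding, the m-coefficient is −2ah = -2h; matching it to the data gives h = -1, and then k = 8.
So Q(m) = 1(m + 1)² + 8.
Q(-5) = 1·(-4)² + 8 = 24.

24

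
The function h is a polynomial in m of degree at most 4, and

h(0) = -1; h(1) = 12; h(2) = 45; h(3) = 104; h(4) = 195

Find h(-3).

20

First differences: 13, 33, 59, 91. Second differences: 20, 26, 32. Third differences: 6, 6.
Level-3 differences are constant, so h has degree 3.
Fitting a degree-3 polynomial gives h(m) = m³ + 7m² + 5m - 1.
Then h(-3) = 20.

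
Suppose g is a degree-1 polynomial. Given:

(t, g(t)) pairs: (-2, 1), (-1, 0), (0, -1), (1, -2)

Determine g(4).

First differences: -1, -1, -1.
Level-1 differences are constant, so g has degree 1.
Fitting a degree-1 polynomial gives g(t) = -t - 1.
Then g(4) = -5.

-5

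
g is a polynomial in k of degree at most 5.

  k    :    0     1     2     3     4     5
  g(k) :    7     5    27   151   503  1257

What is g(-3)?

97

First differences: -2, 22, 124, 352, 754. Second differences: 24, 102, 228, 402. Third differences: 78, 126, 174. Fourth differences: 48, 48.
Level-4 differences are constant, so g has degree 4.
Fitting a degree-4 polynomial gives g(k) = 2k^4 + k³ - 5k² + 7.
Then g(-3) = 97.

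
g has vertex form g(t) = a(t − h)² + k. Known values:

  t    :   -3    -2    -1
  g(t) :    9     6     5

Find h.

-1

First differences -3, -1; second difference 2 = 2a, so a = 1.
Expanding, the t-coefficient is −2ah = -2h; matching it to the data gives h = -1, and then k = 5.
So g(t) = 1(t + 1)² + 5.
Hence h = -1.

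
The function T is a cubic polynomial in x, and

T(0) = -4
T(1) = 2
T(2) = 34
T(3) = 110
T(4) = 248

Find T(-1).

-2

First differences: 6, 32, 76, 138. Second differences: 26, 44, 62. Third differences: 18, 18.
Level-3 differences are constant, so T has degree 3.
Fitting a degree-3 polynomial gives T(x) = 3x³ + 4x² - x - 4.
Then T(-1) = -2.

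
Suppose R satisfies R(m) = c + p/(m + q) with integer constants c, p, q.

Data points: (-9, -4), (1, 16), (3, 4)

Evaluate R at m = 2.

7

(R(m) − c)(m + q) = p for each data point; the three points give a linear system in c and q, then p follows.
Solving: c = -2, q = 0, p = 18, so R(m) = -2 + 18/(m + 0).
Then R(2) = -2 + 18/2 = 7.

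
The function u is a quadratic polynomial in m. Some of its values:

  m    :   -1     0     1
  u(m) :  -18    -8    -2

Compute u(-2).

Write u(m) = am² + bm + c; the 3 given values yield a linear system in the 3 coefficients.
Solving, u(m) = -2m² + 8m - 8.
Then u(-2) = -32.

-32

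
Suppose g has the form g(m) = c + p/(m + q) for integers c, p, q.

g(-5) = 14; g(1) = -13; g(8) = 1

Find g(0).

(g(m) − c)(m + q) = p for each data point; the three points give a linear system in c and q, then p follows.
Solving: c = 5, q = 1, p = -36, so g(m) = 5 − 36/(m + 1).
Then g(0) = 5 − 36/1 = -31.

-31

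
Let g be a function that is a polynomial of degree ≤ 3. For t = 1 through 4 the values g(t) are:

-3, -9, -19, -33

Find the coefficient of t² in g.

First differences: -6, -10, -14. Second differences: -4, -4.
Level-2 differences are constant, so g has degree 2.
Fitting a degree-2 polynomial gives g(t) = -2t² - 1.
The coefficient of t² is -2.

-2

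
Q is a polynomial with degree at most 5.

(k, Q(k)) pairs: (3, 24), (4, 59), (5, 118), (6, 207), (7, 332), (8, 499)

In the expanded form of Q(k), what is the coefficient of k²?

First differences: 35, 59, 89, 125, 167. Second differences: 24, 30, 36, 42. Third differences: 6, 6, 6.
Level-3 differences are constant, so Q has degree 3.
Fitting a degree-3 polynomial gives Q(k) = k³ - 2k + 3.
The coefficient of k² is 0.

0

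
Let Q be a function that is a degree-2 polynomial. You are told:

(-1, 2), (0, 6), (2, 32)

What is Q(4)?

82

Write Q(m) = am² + bm + c; the 3 given values yield a linear system in the 3 coefficients.
Solving, Q(m) = 3m² + 7m + 6.
Then Q(4) = 82.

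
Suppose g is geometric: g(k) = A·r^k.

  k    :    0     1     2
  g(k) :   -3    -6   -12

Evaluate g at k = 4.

Consecutive ratio: -6/(-3) = 2, and -12/(-6) = 2, so r = 2.
Then A·2^0 = -3 gives A = -3, and g(k) = -3·2^k.
g(4) = -3·2^4 = -48.

-48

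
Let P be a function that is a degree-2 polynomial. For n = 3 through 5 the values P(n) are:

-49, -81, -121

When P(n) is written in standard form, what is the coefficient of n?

-4

Write P(n) = an² + bn + c; the 3 given values yield a linear system in the 3 coefficients.
Solving, P(n) = -4n² - 4n - 1.
The coefficient of n is -4.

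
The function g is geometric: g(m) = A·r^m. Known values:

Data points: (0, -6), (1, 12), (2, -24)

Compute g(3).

Consecutive ratio: 12/(-6) = -2, and -24/12 = -2, so r = -2.
Then A·(-2)^0 = -6 gives A = -6, and g(m) = -6·(-2)^m.
g(3) = -6·(-2)^3 = 48.

48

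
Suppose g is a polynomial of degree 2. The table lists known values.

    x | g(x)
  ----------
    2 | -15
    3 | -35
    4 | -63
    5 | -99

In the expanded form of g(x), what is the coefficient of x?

First differences: -20, -28, -36. Second differences: -8, -8.
Level-2 differences are constant, so g has degree 2.
Fitting a degree-2 polynomial gives g(x) = -4x² + 1.
The coefficient of x is 0.

0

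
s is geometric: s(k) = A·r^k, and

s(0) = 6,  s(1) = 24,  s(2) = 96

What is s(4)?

Consecutive ratio: 24/6 = 4, and 96/24 = 4, so r = 4.
Then A·4^0 = 6 gives A = 6, and s(k) = 6·4^k.
s(4) = 6·4^4 = 1536.

1536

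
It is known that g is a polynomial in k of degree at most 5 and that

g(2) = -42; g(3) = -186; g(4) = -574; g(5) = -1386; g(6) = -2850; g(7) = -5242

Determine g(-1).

First differences: -144, -388, -812, -1464, -2392. Second differences: -244, -424, -652, -928. Third differences: -180, -228, -276. Fourth differences: -48, -48.
Level-4 differences are constant, so g has degree 4.
Fitting a degree-4 polynomial gives g(k) = -2k^4 - 2k³ + 6k² - 6k - 6.
Then g(-1) = 6.

6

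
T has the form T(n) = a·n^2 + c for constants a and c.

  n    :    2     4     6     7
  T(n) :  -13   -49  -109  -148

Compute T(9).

-244

From T(2) = -13 and T(4) = -49: 4a + c = -13 and 16a + c = -49.
Subtracting: 12a = -36, so a = -3; then c = -13 − (-3)·4 = -1.
So T(n) = -3n² − 1, and T(9) = -244.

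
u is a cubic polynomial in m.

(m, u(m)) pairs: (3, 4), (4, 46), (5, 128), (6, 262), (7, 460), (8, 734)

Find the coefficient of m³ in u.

2

Write u(m) = am³ + bm² + cm + d; the 6 given values yield a linear system in the 4 coefficients.
Solving, u(m) = 2m³ - 4m² - 4m - 2.
The coefficient of m³ is 2.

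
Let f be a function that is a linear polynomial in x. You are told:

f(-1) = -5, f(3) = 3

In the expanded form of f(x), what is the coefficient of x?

Write f(x) = ax + b; the 2 given values yield a linear system in the 2 coefficients.
Solving, f(x) = 2x - 3.
The coefficient of x is 2.

2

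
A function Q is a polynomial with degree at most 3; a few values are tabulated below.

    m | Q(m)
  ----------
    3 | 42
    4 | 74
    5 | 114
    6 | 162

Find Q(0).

First differences: 32, 40, 48. Second differences: 8, 8.
Level-2 differences are constant, so Q has degree 2.
Fitting a degree-2 polynomial gives Q(m) = 4m² + 4m - 6.
Then Q(0) = -6.

-6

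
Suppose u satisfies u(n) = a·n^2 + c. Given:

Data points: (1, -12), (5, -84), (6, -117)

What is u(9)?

From u(1) = -12 and u(5) = -84: 1a + c = -12 and 25a + c = -84.
Subtracting: 24a = -72, so a = -3; then c = -12 − (-3)·1 = -9.
So u(n) = -3n² − 9, and u(9) = -252.

-252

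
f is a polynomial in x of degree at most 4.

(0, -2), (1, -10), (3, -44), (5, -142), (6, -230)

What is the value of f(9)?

-722

Write f(x) = ax^4 + bx³ + cx² + dx + e; the 5 given values yield a linear system in the 5 coefficients.
Solving, the leading coefficient vanishes, and f(x) = -x³ + x² - 8x - 2.
Then f(9) = -722.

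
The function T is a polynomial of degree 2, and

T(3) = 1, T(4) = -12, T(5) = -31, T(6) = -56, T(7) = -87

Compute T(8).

-124

Write T(k) = ak² + bk + c; the 5 given values yield a linear system in the 3 coefficients.
Solving, T(k) = -3k² + 8k + 4.
Then T(8) = -124.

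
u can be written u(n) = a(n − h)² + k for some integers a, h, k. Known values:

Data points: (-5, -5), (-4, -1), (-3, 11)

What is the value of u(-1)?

59

First differences 4, 12; second difference 8 = 2a, so a = 4.
Expanding, the n-coefficient is −2ah = -8h; matching it to the data gives h = -5, and then k = -5.
So u(n) = 4(n + 5)² − 5.
u(-1) = 4·4² − 5 = 59.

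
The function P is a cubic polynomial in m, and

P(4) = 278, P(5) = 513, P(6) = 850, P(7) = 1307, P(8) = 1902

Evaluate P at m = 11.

First differences: 235, 337, 457, 595. Second differences: 102, 120, 138. Third differences: 18, 18.
Level-3 differences are constant, so P has degree 3.
Fitting a degree-3 polynomial gives P(m) = 3m³ + 6m² - 2m - 2.
Then P(11) = 4695.

4695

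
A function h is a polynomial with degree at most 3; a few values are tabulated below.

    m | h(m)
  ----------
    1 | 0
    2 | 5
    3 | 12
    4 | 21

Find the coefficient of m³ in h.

First differences: 5, 7, 9. Second differences: 2, 2.
Level-2 differences are constant, so h has degree 2.
Fitting a degree-2 polynomial gives h(m) = m² + 2m - 3.
The coefficient of m³ is 0.

0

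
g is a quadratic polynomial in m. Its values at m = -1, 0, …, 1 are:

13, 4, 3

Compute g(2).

Write g(m) = am² + bm + c; the 3 given values yield a linear system in the 3 coefficients.
Solving, g(m) = 4m² - 5m + 4.
Then g(2) = 10.

10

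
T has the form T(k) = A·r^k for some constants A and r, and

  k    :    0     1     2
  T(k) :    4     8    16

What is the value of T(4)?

64

Consecutive ratio: 8/4 = 2, and 16/8 = 2, so r = 2.
Then A·2^0 = 4 gives A = 4, and T(k) = 4·2^k.
T(4) = 4·2^4 = 64.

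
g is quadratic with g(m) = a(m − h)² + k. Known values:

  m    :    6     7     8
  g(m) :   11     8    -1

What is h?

6

First differences -3, -9; second difference -6 = 2a, so a = -3.
Expanding, the m-coefficient is −2ah = 6h; matching it to the data gives h = 6, and then k = 11.
So g(m) = -3(m − 6)² + 11.
Hence h = 6.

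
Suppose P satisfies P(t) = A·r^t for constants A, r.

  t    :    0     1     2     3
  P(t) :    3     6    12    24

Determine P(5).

96

Consecutive ratio: 6/3 = 2, and 12/6 = 2, so r = 2.
Then A·2^0 = 3 gives A = 3, and P(t) = 3·2^t.
P(5) = 3·2^5 = 96.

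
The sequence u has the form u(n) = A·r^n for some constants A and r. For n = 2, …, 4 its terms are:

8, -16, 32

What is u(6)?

128

Consecutive ratio: -16/8 = -2, and 32/(-16) = -2, so r = -2.
Then A·(-2)^2 = 8 gives A = 2, and u(n) = 2·(-2)^n.
u(6) = 2·(-2)^6 = 128.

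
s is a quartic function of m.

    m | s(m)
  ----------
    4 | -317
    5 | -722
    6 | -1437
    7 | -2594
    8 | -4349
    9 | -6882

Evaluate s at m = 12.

-21309

First differences: -405, -715, -1157, -1755, -2533. Second differences: -310, -442, -598, -778. Third differences: -132, -156, -180. Fourth differences: -24, -24.
Level-4 differences are constant, so s has degree 4.
Fitting a degree-4 polynomial gives s(m) = -m^4 - 4m² + 3.
Then s(12) = -21309.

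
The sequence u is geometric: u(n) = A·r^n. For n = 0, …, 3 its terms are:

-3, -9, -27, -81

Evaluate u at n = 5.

Consecutive ratio: -9/(-3) = 3, and -27/(-9) = 3, so r = 3.
Then A·3^0 = -3 gives A = -3, and u(n) = -3·3^n.
u(5) = -3·3^5 = -729.

-729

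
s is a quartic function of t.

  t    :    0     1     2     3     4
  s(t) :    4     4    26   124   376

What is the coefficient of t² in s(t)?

Write s(t) = at^4 + bt³ + ct² + dt + e; the 5 given values yield a linear system in the 5 coefficients.
Solving, s(t) = t^4 + 3t³ - 5t² + t + 4.
The coefficient of t² is -5.

-5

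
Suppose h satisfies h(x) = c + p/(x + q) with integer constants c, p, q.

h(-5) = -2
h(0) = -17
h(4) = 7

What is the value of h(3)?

10

(h(x) − c)(x + q) = p for each data point; the three points give a linear system in c and q, then p follows.
Solving: c = 1, q = -1, p = 18, so h(x) = 1 + 18/(x − 1).
Then h(3) = 1 + 18/2 = 10.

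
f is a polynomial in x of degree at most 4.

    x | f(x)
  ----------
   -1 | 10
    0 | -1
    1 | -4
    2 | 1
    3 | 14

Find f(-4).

91

First differences: -11, -3, 5, 13. Second differences: 8, 8, 8.
Level-2 differences are constant, so f has degree 2.
Fitting a degree-2 polynomial gives f(x) = 4x² - 7x - 1.
Then f(-4) = 91.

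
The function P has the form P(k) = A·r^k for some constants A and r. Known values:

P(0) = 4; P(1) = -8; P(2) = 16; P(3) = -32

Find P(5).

Consecutive ratio: -8/4 = -2, and 16/(-8) = -2, so r = -2.
Then A·(-2)^0 = 4 gives A = 4, and P(k) = 4·(-2)^k.
P(5) = 4·(-2)^5 = -128.

-128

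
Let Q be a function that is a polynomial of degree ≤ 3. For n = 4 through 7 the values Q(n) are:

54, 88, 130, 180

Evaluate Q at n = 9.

304

Write Q(n) = an³ + bn² + cn + d; the 4 given values yield a linear system in the 4 coefficients.
Solving, the leading coefficient vanishes, and Q(n) = 4n² - 2n - 2.
Then Q(9) = 304.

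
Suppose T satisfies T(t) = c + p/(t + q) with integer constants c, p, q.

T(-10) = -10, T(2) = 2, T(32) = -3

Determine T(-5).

-40

(T(t) − c)(t + q) = p for each data point; the three points give a linear system in c and q, then p follows.
Solving: c = -4, q = 4, p = 36, so T(t) = -4 + 36/(t + 4).
Then T(-5) = -4 + 36/(-1) = -40.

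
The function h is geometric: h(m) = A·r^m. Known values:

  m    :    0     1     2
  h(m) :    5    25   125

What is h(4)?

3125

Consecutive ratio: 25/5 = 5, and 125/25 = 5, so r = 5.
Then A·5^0 = 5 gives A = 5, and h(m) = 5·5^m.
h(4) = 5·5^4 = 3125.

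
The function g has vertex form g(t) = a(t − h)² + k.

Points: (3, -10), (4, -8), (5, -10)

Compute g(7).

-26

First differences 2, -2; second difference -4 = 2a, so a = -2.
Expanding, the t-coefficient is −2ah = 4h; matching it to the data gives h = 4, and then k = -8.
So g(t) = -2(t − 4)² − 8.
g(7) = -2·3² − 8 = -26.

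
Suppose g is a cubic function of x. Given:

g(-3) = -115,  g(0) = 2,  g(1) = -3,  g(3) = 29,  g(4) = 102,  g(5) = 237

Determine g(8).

1194

Write g(x) = ax³ + bx² + cx + d; the 6 given values yield a linear system in the 4 coefficients.
Solving, g(x) = 3x³ - 5x² - 3x + 2.
Then g(8) = 1194.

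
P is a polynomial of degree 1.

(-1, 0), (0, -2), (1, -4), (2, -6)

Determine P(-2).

First differences: -2, -2, -2.
Level-1 differences are constant, so P has degree 1.
Fitting a degree-1 polynomial gives P(x) = -2x - 2.
Then P(-2) = 2.

2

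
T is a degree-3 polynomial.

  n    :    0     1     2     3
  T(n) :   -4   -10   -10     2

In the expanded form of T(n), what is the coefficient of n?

Write T(n) = an³ + bn² + cn + d; the 4 given values yield a linear system in the 4 coefficients.
Solving, T(n) = n³ - 7n - 4.
The coefficient of n is -7.

-7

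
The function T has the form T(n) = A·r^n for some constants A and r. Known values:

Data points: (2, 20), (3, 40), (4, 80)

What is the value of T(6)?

Consecutive ratio: 40/20 = 2, and 80/40 = 2, so r = 2.
Then A·2^2 = 20 gives A = 5, and T(n) = 5·2^n.
T(6) = 5·2^6 = 320.

320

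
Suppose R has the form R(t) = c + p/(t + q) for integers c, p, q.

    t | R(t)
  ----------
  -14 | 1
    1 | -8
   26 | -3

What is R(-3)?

-32

(R(t) − c)(t + q) = p for each data point; the three points give a linear system in c and q, then p follows.
Solving: c = -2, q = 4, p = -30, so R(t) = -2 − 30/(t + 4).
Then R(-3) = -2 − 30/1 = -32.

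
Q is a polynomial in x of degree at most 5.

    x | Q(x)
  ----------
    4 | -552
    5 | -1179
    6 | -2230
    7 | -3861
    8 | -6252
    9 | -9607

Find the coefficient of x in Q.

First differences: -627, -1051, -1631, -2391, -3355. Second differences: -424, -580, -760, -964. Third differences: -156, -180, -204. Fourth differences: -24, -24.
Level-4 differences are constant, so Q has degree 4.
Fitting a degree-4 polynomial gives Q(x) = -x^4 - 4x³ - x² - 5x - 4.
The coefficient of x is -5.

-5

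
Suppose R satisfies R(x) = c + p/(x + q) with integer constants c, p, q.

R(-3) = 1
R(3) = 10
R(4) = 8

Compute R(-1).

-2

(R(x) − c)(x + q) = p for each data point; the three points give a linear system in c and q, then p follows.
Solving: c = 4, q = -1, p = 12, so R(x) = 4 + 12/(x − 1).
Then R(-1) = 4 + 12/(-2) = -2.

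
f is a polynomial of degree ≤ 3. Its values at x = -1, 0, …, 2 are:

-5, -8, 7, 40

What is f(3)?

91

First differences: -3, 15, 33. Second differences: 18, 18.
Level-2 differences are constant, so f has degree 2.
Fitting a degree-2 polynomial gives f(x) = 9x² + 6x - 8.
Then f(3) = 91.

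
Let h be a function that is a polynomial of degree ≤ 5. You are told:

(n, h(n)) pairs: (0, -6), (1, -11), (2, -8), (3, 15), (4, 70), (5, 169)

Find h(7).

Write h(n) = an^5 + bn^4 + cn³ + dn² + en + p; the 6 given values yield a linear system in the 6 coefficients.
Solving, the top 2 coefficients vanish, and h(n) = 2n³ - 2n² - 5n - 6.
Then h(7) = 547.

547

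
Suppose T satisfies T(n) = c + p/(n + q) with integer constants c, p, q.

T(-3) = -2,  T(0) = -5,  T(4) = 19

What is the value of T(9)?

(T(n) − c)(n + q) = p for each data point; the three points give a linear system in c and q, then p follows.
Solving: c = 1, q = -3, p = 18, so T(n) = 1 + 18/(n − 3).
Then T(9) = 1 + 18/6 = 4.

4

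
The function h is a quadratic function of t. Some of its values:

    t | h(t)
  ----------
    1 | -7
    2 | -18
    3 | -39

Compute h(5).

-111

Write h(t) = at² + bt + c; the 3 given values yield a linear system in the 3 coefficients.
Solving, h(t) = -5t² + 4t - 6.
Then h(5) = -111.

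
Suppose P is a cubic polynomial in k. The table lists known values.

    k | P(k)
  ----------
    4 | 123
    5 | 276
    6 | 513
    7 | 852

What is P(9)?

Write P(k) = ak³ + bk² + ck + d; the 4 given values yield a linear system in the 4 coefficients.
Solving, P(k) = 3k³ - 3k² - 3k - 9.
Then P(9) = 1908.

1908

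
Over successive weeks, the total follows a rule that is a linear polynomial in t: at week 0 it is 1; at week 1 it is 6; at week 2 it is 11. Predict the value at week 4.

Write the value at t as u(t).
First differences: 5, 5.
Level-1 differences are constant, so u has degree 1.
Fitting a degree-1 polynomial gives u(t) = 5t + 1.
Then u(4) = 21.

21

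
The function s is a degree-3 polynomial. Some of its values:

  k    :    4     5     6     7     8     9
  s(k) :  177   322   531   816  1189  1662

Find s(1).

6

First differences: 145, 209, 285, 373, 473. Second differences: 64, 76, 88, 100. Third differences: 12, 12, 12.
Level-3 differences are constant, so s has degree 3.
Fitting a degree-3 polynomial gives s(k) = 2k³ + 2k² + 5k - 3.
Then s(1) = 6.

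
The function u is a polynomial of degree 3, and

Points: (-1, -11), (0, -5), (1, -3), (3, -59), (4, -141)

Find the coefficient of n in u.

Write u(n) = an³ + bn² + cn + d; the 5 given values yield a linear system in the 4 coefficients.
Solving, u(n) = -2n³ - 2n² + 6n - 5.
The coefficient of n is 6.

6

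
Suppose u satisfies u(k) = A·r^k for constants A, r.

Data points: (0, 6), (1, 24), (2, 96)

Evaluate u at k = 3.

Consecutive ratio: 24/6 = 4, and 96/24 = 4, so r = 4.
Then A·4^0 = 6 gives A = 6, and u(k) = 6·4^k.
u(3) = 6·4^3 = 384.

384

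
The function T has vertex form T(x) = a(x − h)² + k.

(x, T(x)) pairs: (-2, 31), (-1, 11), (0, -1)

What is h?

First differences -20, -12; second difference 8 = 2a, so a = 4.
Expanding, the x-coefficient is −2ah = -8h; matching it to the data gives h = 1, and then k = -5.
So T(x) = 4(x − 1)² − 5.
Hence h = 1.

1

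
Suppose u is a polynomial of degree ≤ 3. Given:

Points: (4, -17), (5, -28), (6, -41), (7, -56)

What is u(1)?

4

First differences: -11, -13, -15. Second differences: -2, -2.
Level-2 differences are constant, so u has degree 2.
Fitting a degree-2 polynomial gives u(n) = -n² - 2n + 7.
Then u(1) = 4.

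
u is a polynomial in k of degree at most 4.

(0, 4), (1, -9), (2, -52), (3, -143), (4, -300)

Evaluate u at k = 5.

Write u(k) = ak^4 + bk³ + ck² + dk + e; the 5 given values yield a linear system in the 5 coefficients.
Solving, the leading coefficient vanishes, and u(k) = -3k³ - 6k² - 4k + 4.
Then u(5) = -541.

-541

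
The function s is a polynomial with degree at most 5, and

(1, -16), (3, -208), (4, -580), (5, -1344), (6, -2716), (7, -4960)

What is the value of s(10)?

-20284

Write s(x) = ax^5 + bx^4 + cx³ + dx² + ex + p; the 6 given values yield a linear system in the 6 coefficients.
Solving, the leading coefficient vanishes, and s(x) = -2x^4 - 2x² - 8x - 4.
Then s(10) = -20284.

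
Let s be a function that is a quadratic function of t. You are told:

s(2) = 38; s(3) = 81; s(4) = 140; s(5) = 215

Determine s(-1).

Write s(t) = at² + bt + c; the 4 given values yield a linear system in the 3 coefficients.
Solving, s(t) = 8t² + 3t.
Then s(-1) = 5.

5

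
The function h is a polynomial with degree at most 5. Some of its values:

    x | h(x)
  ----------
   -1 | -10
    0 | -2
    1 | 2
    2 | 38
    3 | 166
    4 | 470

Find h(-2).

Write h(x) = ax^5 + bx^4 + cx³ + dx² + ex + p; the 6 given values yield a linear system in the 6 coefficients.
Solving, the leading coefficient vanishes, and h(x) = x^4 + 4x³ - 3x² + 2x - 2.
Then h(-2) = -34.

-34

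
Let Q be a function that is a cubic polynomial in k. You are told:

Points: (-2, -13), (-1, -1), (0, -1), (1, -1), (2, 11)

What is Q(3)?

47

First differences: 12, 0, 0, 12. Second differences: -12, 0, 12. Third differences: 12, 12.
Level-3 differences are constant, so Q has degree 3.
Extending the table by one column gives the next first difference 36, so Q(3) = 11 + 36 = 47.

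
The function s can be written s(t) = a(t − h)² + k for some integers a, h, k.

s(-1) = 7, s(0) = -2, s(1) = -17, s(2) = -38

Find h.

First differences -9, -15, -21; second difference -6 = 2a, so a = -3.
Expanding, the t-coefficient is −2ah = 6h; matching it to the data gives h = -2, and then k = 10.
So s(t) = -3(t + 2)² + 10.
Hence h = -2.

-2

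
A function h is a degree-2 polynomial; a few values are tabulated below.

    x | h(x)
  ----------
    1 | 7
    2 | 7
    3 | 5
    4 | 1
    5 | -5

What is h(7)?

-23

First differences: 0, -2, -4, -6. Second differences: -2, -2, -2.
Level-2 differences are constant, so h has degree 2.
Fitting a degree-2 polynomial gives h(x) = -x² + 3x + 5.
Then h(7) = -23.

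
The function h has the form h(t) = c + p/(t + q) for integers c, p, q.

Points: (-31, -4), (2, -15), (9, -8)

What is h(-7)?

(h(t) − c)(t + q) = p for each data point; the three points give a linear system in c and q, then p follows.
Solving: c = -5, q = 1, p = -30, so h(t) = -5 − 30/(t + 1).
Then h(-7) = -5 − 30/(-6) = 0.

0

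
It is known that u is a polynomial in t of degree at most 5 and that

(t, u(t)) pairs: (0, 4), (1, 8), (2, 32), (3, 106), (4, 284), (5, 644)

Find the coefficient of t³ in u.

First differences: 4, 24, 74, 178, 360. Second differences: 20, 50, 104, 182. Third differences: 30, 54, 78. Fourth differences: 24, 24.
Level-4 differences are constant, so u has degree 4.
Fitting a degree-4 polynomial gives u(t) = t^4 - t³ + 6t² - 2t + 4.
The coefficient of t³ is -1.

-1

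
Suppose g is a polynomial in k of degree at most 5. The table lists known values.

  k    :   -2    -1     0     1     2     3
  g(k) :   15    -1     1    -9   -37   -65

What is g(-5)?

831

First differences: -16, 2, -10, -28, -28. Second differences: 18, -12, -18, 0. Third differences: -30, -6, 18. Fourth differences: 24, 24.
Level-4 differences are constant, so g has degree 4.
Fitting a degree-4 polynomial gives g(k) = k^4 - 3k³ - 7k² - k + 1.
Then g(-5) = 831.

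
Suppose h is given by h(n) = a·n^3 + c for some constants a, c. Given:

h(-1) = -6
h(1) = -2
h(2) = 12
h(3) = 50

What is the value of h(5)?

From h(-1) = -6 and h(1) = -2: -1a + c = -6 and 1a + c = -2.
Subtracting: 2a = 4, so a = 2; then c = -6 − 2·(-1) = -4.
So h(n) = 2n³ − 4, and h(5) = 246.

246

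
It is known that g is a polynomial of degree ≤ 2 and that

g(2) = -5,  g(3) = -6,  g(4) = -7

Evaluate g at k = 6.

First differences: -1, -1.
Level-1 differences are constant, so g has degree 1.
Fitting a degree-1 polynomial gives g(k) = -k - 3.
Then g(6) = -9.

-9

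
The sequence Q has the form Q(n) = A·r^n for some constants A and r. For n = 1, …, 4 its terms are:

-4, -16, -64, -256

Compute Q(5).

Consecutive ratio: -16/(-4) = 4, and -64/(-16) = 4, so r = 4.
Then A·4^1 = -4 gives A = -1, and Q(n) = -1·4^n.
Q(5) = -1·4^5 = -1024.

-1024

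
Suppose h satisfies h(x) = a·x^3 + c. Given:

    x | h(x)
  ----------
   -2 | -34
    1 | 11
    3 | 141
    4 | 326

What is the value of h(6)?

From h(-2) = -34 and h(1) = 11: -8a + c = -34 and 1a + c = 11.
Subtracting: 9a = 45, so a = 5; then c = -34 − 5·(-8) = 6.
So h(x) = 5x³ + 6, and h(6) = 1086.

1086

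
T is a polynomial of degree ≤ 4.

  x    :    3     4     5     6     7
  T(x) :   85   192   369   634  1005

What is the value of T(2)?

First differences: 107, 177, 265, 371. Second differences: 70, 88, 106. Third differences: 18, 18.
Level-3 differences are constant, so T has degree 3.
Fitting a degree-3 polynomial gives T(x) = 3x³ - x² + 3x + 4.
Then T(2) = 30.

30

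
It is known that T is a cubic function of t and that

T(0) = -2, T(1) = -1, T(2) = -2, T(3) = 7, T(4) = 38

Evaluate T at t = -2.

First differences: 1, -1, 9, 31. Second differences: -2, 10, 22. Third differences: 12, 12.
Level-3 differences are constant, so T has degree 3.
Fitting a degree-3 polynomial gives T(t) = 2t³ - 7t² + 6t - 2.
Then T(-2) = -58.

-58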